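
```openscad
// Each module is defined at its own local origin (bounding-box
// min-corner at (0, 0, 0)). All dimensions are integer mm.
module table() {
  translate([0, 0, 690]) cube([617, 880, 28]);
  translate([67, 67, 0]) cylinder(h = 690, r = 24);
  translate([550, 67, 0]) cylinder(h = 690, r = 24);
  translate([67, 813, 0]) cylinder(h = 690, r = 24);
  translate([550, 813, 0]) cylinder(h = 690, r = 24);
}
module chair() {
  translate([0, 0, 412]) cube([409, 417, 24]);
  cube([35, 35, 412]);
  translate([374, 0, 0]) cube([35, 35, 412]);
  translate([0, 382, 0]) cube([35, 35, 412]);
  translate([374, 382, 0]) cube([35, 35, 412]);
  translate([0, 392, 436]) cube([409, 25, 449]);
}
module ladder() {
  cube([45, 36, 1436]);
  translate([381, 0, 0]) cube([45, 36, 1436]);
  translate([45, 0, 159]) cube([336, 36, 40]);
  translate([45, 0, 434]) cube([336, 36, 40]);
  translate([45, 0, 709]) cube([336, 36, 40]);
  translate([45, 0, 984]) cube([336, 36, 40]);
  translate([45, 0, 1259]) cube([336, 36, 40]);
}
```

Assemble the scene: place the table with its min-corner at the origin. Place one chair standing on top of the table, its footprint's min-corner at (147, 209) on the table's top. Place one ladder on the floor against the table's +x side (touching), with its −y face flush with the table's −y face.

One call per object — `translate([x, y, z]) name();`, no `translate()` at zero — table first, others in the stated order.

table();
translate([147, 209, 718]) chair();
translate([617, 0, 0]) ladder();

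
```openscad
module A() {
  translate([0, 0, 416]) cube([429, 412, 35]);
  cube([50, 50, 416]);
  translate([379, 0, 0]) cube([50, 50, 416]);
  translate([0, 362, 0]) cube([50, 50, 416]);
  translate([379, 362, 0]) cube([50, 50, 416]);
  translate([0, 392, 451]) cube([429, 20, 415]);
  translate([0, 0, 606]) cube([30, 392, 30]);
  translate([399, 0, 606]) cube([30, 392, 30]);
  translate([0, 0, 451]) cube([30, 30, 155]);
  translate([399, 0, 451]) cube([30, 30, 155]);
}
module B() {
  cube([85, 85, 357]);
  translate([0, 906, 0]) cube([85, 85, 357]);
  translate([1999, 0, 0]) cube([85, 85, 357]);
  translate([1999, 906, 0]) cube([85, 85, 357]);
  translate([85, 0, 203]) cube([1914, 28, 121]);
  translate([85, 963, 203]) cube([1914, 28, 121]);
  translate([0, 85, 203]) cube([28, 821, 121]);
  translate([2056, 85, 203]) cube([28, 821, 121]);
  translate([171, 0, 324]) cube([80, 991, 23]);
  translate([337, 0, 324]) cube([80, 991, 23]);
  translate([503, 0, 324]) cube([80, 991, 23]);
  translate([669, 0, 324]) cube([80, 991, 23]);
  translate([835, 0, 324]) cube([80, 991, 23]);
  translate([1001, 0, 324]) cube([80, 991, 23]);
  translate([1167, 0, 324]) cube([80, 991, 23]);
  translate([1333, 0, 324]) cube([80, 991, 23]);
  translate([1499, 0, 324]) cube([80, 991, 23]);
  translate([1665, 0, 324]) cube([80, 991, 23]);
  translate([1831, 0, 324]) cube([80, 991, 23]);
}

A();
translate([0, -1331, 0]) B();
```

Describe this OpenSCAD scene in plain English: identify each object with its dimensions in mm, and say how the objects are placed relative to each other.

A is a chair: 429×412 mm seat, 35 mm thick, top at z = 451 mm, on four 50 mm square corner legs flush with the seat edges. A 20 mm thick backrest slab spans the full seat width, extending 415 mm above the seat top, its back face flush with the seat's +y edge. Two armrests of 30×30 mm section run along each side from the seat's front edge to the front of the backrest, top faces 185 mm above the seat top and outer faces flush with the seat's x-edges; a 30×30 mm post under the front of each armrest stands on the seat at the front corner.

B is a bed frame 2084 mm long (x) by 991 mm wide (y). Four 85×85 mm corner posts, 357 mm tall, at the corners of the footprint. Four rails of 28 mm thickness and 121 mm height run between adjacent posts with their undersides at z = 203 mm, their outer faces flush with the outside of the frame (the two x-running rails run between the posts' inner faces; the two y-running rails run between the posts' inner faces). 11 slats, each 80 mm wide (x) and 23 mm thick, lie across the top of the two x-running rails, running the full 991 mm width of the frame in y; the slats are evenly spaced along x between the inner faces of the end posts with equal gaps (rounded down to the nearest mm) at the −x end and between each pair — any rounding remainder accumulates at the +x end.

The bed frame is on the floor beside the chair on its −y side.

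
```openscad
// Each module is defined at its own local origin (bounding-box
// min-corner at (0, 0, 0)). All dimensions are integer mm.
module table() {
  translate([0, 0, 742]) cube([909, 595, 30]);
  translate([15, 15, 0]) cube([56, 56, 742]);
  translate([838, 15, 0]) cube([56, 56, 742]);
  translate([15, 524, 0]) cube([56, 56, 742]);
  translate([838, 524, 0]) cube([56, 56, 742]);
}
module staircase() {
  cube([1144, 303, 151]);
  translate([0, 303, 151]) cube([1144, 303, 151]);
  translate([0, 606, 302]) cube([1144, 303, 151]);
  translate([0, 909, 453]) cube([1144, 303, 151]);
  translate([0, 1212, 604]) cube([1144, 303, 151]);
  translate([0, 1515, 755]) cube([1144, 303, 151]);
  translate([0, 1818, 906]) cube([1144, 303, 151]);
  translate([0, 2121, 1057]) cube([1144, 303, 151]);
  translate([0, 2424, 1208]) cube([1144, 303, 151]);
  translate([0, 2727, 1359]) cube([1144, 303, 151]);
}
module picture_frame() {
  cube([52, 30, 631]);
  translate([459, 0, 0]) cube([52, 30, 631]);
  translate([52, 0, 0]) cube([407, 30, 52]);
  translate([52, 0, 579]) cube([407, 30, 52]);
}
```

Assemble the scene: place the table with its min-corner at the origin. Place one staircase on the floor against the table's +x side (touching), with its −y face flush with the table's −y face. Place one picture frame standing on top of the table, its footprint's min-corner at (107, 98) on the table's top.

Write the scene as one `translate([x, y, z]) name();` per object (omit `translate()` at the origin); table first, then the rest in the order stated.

table();
translate([909, 0, 0]) staircase();
translate([107, 98, 772]) picture_frame();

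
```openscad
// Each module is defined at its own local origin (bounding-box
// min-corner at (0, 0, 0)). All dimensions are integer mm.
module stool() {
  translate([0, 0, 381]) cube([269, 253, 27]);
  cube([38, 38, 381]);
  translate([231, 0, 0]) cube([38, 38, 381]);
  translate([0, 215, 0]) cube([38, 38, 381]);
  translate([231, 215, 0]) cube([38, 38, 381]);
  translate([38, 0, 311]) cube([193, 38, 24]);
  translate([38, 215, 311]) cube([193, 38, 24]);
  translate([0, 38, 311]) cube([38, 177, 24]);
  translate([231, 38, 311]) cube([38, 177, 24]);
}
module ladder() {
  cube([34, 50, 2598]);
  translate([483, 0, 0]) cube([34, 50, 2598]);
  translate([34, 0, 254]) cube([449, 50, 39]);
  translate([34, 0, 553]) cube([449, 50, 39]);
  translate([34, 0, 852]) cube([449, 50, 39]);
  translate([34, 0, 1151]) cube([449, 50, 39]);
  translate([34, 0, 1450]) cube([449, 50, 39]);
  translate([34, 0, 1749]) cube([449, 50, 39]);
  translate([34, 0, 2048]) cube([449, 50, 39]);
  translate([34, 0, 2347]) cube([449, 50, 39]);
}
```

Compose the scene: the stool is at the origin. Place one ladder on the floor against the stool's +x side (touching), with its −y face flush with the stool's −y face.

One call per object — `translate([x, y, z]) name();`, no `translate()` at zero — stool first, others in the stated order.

stool();
translate([269, 0, 0]) ladder();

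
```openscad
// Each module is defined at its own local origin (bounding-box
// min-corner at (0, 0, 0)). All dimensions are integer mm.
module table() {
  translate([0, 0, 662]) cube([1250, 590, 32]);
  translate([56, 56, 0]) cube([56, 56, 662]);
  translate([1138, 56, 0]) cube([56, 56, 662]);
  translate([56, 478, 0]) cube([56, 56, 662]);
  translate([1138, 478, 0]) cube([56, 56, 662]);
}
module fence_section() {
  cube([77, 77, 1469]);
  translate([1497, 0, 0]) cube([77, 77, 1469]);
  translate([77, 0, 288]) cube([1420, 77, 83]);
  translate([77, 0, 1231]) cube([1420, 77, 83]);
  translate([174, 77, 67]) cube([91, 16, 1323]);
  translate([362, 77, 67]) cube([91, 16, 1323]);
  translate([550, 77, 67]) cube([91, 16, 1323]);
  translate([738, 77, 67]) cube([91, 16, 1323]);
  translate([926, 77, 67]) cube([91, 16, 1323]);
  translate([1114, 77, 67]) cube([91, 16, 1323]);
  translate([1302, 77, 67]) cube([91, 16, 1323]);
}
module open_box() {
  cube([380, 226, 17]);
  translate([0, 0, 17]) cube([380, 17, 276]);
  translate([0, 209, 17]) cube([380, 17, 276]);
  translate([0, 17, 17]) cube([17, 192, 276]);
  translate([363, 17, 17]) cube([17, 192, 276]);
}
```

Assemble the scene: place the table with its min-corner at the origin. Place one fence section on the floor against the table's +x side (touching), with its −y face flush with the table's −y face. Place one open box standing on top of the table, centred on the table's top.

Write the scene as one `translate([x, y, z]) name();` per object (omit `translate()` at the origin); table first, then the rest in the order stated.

table();
translate([1250, 0, 0]) fence_section();
translate([435, 182, 694]) open_box();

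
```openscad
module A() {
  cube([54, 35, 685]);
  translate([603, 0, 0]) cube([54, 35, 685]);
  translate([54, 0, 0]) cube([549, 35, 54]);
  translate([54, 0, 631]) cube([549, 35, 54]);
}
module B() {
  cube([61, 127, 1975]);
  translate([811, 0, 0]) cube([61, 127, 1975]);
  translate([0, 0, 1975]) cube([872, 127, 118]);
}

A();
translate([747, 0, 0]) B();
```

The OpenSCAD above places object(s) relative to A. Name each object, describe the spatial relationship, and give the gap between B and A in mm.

A is a picture frame. B is a door frame. The door frame is on the floor beside the picture frame on its +x side. The gap between the door frame and the picture frame is 90 mm.

The door frame's nearest face is 90 mm from the picture frame's +x face.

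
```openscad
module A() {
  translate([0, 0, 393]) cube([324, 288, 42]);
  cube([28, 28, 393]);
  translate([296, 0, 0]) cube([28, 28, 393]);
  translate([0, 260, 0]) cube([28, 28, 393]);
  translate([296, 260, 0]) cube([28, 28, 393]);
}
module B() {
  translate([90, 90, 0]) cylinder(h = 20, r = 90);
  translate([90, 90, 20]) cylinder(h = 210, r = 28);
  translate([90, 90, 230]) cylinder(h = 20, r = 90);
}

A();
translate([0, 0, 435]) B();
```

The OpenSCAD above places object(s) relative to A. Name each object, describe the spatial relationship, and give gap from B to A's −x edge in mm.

The spool's min-x is at 0; the stool's min-x is 0; gap = 0 mm.

A is a stool. B is a spool. The spool is on top of the stool. The gap from the spool to the stool's −x edge is 0 mm.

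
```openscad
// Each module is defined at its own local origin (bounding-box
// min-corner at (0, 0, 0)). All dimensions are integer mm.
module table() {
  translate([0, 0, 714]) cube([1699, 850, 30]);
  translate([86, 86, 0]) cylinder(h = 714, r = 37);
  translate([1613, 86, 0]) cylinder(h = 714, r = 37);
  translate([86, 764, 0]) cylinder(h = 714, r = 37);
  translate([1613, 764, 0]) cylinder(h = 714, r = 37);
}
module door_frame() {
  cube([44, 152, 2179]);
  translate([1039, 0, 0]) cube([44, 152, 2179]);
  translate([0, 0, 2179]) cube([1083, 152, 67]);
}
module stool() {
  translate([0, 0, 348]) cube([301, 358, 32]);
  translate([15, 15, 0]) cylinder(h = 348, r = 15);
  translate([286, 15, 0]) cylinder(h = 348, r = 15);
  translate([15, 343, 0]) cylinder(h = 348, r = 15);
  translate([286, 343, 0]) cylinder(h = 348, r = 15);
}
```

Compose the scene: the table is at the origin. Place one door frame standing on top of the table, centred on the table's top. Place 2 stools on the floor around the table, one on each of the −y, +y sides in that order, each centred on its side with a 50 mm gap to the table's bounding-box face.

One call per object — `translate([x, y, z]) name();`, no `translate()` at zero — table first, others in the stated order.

table();
translate([308, 349, 744]) door_frame();
translate([699, -408, 0]) stool();
translate([699, 900, 0]) stool();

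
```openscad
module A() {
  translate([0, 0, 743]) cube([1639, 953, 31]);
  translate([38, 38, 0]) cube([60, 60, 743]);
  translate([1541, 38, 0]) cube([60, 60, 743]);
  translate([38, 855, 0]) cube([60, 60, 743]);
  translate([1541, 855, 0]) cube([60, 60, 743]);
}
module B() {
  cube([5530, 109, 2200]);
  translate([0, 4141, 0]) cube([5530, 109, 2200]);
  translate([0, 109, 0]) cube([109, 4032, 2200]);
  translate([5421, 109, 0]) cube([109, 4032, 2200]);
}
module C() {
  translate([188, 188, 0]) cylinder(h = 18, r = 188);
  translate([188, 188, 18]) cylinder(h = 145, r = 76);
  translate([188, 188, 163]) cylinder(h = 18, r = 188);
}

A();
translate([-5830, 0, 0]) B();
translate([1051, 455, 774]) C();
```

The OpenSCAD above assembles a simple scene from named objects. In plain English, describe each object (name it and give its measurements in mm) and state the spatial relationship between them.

A is a table: top 1639 mm (x) × 953 mm (y), 31 mm thick, upper face at z = 774 mm, on four 60×60 mm square legs, each inset 38 mm from the nearest pair of top edges, running from z = 0 to the bottom of the top.

B is a box-shaped house frame (walls only): outside footprint 5530×4250 mm, wall height 2200 mm, wall thickness 109 mm. The two y-facing walls run the full x-width; the two x-facing walls fit between the inner faces of the y-facing walls.

C is a spool: two coaxial disc flanges of radius 188 mm and thickness 18 mm, joined by a core cylinder of radius 76 mm and height 145 mm. The lower flange rests on z = 0 and the three cylinders share a vertical axis.

The house frame is on the floor beside the table on its −x side. The spool is on top of the table.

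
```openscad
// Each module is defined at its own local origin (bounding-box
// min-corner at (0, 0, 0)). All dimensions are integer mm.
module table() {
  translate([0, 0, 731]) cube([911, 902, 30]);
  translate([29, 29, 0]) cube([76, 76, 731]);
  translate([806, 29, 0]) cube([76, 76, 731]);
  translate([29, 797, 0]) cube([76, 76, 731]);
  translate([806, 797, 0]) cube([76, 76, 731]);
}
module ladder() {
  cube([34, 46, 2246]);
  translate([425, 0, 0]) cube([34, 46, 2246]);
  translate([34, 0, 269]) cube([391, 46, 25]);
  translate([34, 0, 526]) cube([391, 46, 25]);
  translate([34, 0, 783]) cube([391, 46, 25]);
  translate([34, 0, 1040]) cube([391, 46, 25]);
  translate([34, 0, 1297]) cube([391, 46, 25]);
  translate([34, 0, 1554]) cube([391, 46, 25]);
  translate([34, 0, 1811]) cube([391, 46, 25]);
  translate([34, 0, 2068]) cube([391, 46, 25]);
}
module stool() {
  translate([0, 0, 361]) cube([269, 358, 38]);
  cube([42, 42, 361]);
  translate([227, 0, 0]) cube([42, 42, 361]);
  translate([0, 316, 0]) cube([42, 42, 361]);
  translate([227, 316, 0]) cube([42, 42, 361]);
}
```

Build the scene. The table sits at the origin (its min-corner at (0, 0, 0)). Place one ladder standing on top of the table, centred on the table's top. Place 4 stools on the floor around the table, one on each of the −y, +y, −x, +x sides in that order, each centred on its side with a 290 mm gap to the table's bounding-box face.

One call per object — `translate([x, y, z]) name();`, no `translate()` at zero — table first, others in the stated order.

table();
translate([226, 428, 761]) ladder();
translate([321, -648, 0]) stool();
translate([321, 1192, 0]) stool();
translate([-559, 272, 0]) stool();
translate([1201, 272, 0]) stool();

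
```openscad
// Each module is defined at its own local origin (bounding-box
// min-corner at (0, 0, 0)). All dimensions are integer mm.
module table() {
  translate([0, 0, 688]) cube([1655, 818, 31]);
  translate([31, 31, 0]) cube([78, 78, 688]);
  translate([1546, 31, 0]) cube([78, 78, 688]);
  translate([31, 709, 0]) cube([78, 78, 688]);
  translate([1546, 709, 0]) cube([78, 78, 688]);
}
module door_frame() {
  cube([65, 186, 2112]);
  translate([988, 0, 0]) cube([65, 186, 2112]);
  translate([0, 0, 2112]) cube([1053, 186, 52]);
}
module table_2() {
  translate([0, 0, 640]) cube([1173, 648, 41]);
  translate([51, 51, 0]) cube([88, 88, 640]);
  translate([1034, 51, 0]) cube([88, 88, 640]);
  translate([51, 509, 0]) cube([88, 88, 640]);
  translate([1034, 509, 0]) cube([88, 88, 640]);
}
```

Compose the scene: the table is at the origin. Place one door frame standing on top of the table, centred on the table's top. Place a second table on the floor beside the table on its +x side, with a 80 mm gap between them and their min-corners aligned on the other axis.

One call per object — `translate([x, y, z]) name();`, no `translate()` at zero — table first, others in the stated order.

table();
translate([301, 316, 719]) door_frame();
translate([1735, 0, 0]) table_2();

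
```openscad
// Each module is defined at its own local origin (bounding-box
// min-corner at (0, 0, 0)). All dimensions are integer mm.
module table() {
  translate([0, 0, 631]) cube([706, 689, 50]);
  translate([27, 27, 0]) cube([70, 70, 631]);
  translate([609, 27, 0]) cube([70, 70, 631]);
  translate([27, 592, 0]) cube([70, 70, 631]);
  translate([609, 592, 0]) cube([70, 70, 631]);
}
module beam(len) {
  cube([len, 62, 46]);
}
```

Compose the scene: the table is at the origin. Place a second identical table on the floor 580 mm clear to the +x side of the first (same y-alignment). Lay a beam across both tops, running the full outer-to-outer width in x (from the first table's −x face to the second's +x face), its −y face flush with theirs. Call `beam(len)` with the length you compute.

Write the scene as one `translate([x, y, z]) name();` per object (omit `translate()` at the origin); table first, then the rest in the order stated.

table();
translate([1286, 0, 0]) table();
translate([0, 0, 681]) beam(1992);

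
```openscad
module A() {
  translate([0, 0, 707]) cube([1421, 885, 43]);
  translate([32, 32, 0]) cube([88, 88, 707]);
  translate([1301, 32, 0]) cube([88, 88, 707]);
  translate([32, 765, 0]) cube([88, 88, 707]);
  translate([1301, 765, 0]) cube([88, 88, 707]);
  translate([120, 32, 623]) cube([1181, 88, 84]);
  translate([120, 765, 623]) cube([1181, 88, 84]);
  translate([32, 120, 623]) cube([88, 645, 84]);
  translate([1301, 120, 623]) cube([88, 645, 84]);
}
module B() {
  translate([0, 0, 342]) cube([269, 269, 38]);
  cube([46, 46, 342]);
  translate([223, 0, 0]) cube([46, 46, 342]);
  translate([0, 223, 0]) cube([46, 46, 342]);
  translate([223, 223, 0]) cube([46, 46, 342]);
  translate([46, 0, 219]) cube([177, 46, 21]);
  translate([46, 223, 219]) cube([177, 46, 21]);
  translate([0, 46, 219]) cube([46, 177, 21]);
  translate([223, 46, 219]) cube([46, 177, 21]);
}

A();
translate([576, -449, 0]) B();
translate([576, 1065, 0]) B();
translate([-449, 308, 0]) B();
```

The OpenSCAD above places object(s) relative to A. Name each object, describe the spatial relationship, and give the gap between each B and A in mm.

A is a table. B is a stool. Three stools sit around the table at the −y, +y, −x sides. The gap between each stool and the table is 180 mm.

Each stool's nearest face is 180 mm from the table's bounding box.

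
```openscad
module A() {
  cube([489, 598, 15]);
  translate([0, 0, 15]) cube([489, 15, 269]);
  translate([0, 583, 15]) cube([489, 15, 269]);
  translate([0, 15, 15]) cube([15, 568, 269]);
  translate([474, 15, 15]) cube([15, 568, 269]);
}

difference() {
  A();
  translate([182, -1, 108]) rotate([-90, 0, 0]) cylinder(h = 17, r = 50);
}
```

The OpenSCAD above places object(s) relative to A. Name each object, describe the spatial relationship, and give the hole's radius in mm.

A is an open box. The open box has a circular hole through its front wall. The hole's radius is 50 mm.

The subtracted cylinder has r = 50 mm.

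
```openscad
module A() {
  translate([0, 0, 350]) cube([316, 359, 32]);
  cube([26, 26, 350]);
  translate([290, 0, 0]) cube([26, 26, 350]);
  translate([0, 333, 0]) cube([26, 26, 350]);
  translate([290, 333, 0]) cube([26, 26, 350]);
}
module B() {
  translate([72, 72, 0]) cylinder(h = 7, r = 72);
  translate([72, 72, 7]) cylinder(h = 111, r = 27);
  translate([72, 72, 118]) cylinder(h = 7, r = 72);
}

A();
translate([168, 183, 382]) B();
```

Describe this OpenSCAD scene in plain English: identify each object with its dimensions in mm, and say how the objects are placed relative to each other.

A is a four-legged stool. The seat is a 316×359×32 mm slab whose top surface is at z = 382 mm; four square legs, each 26×26 mm in cross-section, run from the floor (z = 0) to the underside of the seat, each flush with a corner of the seat.

B is a spool: two coaxial disc flanges of radius 72 mm and thickness 7 mm, joined by a core cylinder of radius 27 mm and height 111 mm. The lower flange rests on z = 0 and the three cylinders share a vertical axis.

The spool is on top of the stool.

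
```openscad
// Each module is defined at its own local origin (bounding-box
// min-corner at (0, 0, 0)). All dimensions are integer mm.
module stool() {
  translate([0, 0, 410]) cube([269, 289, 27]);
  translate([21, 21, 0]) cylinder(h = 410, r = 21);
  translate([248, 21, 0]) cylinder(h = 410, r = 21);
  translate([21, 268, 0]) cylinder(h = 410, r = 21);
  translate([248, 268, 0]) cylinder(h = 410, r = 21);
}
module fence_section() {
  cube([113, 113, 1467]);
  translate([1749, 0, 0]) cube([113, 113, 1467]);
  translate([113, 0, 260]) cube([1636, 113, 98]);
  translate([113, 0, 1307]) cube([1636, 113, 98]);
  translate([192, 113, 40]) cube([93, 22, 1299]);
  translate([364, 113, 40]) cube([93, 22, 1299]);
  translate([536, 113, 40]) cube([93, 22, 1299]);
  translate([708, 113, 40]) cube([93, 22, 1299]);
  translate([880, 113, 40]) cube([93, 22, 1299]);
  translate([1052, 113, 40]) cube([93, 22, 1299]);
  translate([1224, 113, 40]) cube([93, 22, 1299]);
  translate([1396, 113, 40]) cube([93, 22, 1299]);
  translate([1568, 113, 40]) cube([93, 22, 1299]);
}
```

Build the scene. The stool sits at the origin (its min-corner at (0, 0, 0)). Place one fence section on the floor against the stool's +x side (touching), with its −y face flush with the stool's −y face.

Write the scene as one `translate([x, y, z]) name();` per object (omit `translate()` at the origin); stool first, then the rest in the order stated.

stool();
translate([269, 0, 0]) fence_section();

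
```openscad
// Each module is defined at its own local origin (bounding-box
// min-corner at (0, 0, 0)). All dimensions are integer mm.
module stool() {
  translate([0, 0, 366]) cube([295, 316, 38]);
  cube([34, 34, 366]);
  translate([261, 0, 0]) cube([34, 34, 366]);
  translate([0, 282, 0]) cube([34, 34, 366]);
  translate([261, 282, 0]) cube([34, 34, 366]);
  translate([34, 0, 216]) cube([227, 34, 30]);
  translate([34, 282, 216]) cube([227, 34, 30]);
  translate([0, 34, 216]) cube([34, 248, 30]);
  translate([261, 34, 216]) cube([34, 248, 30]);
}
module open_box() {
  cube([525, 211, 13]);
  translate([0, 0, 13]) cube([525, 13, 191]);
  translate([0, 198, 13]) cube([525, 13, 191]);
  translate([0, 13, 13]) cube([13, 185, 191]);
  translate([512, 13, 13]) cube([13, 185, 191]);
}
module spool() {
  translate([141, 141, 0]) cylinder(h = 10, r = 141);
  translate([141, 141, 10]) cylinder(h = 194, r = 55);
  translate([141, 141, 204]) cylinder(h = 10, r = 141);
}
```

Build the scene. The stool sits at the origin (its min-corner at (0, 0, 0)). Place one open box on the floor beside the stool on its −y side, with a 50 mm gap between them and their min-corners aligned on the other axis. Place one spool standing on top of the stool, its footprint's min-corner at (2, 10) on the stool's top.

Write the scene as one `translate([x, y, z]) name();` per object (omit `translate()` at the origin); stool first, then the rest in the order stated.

stool();
translate([0, -261, 0]) open_box();
translate([2, 10, 404]) spool();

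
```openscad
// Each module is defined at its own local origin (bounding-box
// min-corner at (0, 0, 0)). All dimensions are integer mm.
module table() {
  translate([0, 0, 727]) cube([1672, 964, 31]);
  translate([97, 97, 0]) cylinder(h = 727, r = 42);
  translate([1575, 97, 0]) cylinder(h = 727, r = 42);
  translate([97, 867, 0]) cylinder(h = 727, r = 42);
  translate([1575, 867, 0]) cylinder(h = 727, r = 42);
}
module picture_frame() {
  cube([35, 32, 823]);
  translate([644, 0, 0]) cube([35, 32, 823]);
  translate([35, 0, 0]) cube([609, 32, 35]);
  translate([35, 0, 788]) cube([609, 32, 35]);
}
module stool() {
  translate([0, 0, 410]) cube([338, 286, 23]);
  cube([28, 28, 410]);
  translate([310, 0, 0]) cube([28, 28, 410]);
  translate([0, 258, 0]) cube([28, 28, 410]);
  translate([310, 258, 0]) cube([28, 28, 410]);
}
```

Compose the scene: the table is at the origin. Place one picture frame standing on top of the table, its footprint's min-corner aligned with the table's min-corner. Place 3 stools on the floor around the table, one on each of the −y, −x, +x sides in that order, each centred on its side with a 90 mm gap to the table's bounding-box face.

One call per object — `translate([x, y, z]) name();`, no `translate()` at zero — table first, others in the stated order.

table();
translate([0, 0, 758]) picture_frame();
translate([667, -376, 0]) stool();
translate([-428, 339, 0]) stool();
translate([1762, 339, 0]) stool();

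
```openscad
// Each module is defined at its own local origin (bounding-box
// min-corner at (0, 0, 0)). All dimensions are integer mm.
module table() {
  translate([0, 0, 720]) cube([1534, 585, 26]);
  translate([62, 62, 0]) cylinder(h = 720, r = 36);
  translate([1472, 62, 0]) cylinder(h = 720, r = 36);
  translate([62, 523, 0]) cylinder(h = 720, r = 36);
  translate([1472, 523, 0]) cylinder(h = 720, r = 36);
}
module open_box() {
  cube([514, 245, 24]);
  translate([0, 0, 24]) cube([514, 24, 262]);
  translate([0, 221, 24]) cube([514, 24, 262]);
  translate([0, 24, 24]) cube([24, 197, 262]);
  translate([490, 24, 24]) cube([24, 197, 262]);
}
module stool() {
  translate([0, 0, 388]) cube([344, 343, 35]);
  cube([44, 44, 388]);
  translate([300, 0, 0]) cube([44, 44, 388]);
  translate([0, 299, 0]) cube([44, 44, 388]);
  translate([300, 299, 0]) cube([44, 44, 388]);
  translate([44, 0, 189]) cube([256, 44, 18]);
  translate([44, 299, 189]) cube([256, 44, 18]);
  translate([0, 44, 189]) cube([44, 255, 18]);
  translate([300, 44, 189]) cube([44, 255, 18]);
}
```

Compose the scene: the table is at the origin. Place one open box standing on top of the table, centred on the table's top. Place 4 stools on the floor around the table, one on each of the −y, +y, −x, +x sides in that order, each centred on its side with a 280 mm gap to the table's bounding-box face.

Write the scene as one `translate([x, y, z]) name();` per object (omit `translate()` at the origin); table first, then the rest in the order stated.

table();
translate([510, 170, 746]) open_box();
translate([595, -623, 0]) stool();
translate([595, 865, 0]) stool();
translate([-624, 121, 0]) stool();
translate([1814, 121, 0]) stool();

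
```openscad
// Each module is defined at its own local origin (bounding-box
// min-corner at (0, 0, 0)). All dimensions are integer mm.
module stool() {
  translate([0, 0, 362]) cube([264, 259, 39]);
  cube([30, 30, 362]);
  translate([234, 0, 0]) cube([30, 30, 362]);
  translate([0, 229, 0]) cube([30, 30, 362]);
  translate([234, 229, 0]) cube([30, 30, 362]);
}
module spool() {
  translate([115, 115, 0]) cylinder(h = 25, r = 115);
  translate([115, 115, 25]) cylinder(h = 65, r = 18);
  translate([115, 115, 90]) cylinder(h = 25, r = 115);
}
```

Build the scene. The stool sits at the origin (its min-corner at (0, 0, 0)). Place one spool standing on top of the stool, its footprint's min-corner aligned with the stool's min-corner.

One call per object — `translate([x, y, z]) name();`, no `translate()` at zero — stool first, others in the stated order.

stool();
translate([0, 0, 401]) spool();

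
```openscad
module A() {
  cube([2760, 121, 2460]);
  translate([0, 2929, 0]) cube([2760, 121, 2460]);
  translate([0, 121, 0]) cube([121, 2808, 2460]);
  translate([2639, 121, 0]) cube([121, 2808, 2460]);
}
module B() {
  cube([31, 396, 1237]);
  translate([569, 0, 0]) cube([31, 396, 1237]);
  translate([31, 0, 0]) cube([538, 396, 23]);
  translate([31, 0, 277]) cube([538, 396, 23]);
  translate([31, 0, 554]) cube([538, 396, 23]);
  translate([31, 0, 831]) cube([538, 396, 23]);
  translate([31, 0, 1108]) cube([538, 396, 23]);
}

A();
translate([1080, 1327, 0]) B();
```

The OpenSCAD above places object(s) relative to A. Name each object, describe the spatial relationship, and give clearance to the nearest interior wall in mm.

A is a house frame. B is a bookshelf. The bookshelf sits inside the house frame, centred. The clearance to the nearest interior wall is 959 mm.

Clearances: x = 959, y = 1206; minimum 959 mm.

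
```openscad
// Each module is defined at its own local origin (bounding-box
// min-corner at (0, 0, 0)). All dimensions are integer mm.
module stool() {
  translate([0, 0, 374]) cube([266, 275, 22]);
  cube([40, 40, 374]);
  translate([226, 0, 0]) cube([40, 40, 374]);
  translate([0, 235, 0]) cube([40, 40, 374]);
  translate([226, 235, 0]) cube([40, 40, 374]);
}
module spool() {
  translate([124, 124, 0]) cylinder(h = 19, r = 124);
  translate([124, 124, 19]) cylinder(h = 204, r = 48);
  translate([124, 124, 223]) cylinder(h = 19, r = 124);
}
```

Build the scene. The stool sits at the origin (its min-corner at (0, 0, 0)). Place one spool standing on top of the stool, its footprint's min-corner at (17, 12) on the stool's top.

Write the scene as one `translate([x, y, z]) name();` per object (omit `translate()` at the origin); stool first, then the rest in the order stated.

stool();
translate([17, 12, 396]) spool();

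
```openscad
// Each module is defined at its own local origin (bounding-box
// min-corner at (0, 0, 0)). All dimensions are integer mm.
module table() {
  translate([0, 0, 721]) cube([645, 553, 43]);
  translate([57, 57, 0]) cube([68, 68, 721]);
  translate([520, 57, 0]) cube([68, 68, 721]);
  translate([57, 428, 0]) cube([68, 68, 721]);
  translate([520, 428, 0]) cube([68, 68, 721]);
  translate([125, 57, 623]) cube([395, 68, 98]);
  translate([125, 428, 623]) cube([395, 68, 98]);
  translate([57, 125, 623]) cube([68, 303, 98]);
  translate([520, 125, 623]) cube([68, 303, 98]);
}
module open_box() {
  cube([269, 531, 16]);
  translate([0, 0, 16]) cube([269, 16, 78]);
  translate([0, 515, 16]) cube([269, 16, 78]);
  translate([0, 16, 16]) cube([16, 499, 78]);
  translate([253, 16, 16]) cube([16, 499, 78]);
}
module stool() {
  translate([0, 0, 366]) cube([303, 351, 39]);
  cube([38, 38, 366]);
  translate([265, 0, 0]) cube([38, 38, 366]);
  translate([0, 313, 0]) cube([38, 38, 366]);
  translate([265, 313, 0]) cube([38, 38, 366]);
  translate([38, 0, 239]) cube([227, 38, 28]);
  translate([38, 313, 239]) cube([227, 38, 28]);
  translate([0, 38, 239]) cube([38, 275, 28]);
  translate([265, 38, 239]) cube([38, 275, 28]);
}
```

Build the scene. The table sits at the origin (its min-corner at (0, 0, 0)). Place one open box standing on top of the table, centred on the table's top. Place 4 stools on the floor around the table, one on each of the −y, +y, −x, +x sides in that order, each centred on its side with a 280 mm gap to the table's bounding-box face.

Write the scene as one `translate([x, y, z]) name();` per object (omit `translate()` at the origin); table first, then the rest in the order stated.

table();
translate([188, 11, 764]) open_box();
translate([171, -631, 0]) stool();
translate([171, 833, 0]) stool();
translate([-583, 101, 0]) stool();
translate([925, 101, 0]) stool();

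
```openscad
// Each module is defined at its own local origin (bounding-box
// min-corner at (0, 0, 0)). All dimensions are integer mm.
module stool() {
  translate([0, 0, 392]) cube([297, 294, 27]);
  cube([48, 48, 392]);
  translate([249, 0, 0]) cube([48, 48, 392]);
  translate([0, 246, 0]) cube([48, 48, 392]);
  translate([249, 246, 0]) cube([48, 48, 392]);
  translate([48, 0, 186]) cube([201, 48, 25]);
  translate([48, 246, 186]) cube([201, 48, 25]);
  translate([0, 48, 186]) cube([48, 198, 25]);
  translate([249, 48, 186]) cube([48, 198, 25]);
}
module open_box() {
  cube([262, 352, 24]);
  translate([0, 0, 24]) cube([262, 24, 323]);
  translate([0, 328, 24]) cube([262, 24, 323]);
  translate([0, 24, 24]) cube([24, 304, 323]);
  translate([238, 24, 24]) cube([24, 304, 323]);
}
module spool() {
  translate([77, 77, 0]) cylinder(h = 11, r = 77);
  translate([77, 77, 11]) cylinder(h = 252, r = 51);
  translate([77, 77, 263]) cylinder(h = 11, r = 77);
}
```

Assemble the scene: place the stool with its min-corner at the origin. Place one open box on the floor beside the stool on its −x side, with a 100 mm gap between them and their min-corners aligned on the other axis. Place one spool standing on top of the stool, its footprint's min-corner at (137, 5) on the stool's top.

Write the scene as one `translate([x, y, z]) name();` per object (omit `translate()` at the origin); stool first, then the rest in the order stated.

stool();
translate([-362, 0, 0]) open_box();
translate([137, 5, 419]) spool();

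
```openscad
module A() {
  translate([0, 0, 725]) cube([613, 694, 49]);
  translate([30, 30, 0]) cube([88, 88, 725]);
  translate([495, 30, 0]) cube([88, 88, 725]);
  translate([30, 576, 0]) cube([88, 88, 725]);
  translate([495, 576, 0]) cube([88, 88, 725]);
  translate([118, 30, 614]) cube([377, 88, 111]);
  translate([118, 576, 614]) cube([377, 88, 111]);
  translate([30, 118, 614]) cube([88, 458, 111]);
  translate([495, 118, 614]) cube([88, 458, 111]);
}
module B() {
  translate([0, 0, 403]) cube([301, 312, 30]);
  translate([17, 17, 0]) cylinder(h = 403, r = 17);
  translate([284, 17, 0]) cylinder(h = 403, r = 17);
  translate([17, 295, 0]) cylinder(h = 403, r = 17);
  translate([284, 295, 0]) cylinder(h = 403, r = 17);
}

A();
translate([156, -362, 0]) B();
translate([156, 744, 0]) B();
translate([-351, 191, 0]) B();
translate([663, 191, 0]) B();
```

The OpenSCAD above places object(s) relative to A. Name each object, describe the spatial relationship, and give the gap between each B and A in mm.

A is a table. B is a stool. Four stools sit around the table at the −y, +y, −x, +x sides. The gap between each stool and the table is 50 mm.

Each stool's nearest face is 50 mm from the table's bounding box.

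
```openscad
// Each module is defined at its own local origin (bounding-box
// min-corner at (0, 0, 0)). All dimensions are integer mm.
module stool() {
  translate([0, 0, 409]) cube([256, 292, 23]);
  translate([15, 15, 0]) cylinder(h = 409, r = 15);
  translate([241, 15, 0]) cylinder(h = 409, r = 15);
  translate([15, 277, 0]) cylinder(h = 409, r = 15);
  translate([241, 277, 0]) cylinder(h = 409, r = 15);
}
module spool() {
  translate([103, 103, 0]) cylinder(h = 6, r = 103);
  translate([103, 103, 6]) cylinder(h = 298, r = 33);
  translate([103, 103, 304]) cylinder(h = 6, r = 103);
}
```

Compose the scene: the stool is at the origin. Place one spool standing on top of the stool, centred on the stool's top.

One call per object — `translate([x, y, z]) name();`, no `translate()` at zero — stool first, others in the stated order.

stool();
translate([25, 43, 432]) spool();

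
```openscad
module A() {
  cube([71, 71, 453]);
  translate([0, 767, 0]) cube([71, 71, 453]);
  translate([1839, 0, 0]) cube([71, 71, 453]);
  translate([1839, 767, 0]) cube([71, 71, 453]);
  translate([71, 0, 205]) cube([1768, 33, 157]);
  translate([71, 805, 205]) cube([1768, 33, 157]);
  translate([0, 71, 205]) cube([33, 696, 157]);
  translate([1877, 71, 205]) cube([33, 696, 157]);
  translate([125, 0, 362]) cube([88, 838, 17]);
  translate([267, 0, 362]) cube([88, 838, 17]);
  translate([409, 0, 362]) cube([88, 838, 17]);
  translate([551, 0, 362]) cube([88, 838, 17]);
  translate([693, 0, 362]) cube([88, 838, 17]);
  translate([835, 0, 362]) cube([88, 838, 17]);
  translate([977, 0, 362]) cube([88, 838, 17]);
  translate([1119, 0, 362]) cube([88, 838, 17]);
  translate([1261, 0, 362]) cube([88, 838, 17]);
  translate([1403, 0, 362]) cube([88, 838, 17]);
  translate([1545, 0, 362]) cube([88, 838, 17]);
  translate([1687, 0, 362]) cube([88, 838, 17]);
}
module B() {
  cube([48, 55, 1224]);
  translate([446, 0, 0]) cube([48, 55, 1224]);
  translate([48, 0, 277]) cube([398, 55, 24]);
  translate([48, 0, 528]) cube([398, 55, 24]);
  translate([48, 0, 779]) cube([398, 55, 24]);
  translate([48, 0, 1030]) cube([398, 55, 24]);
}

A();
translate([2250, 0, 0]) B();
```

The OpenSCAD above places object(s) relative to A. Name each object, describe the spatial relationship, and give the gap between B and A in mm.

The ladder's nearest face is 340 mm from the bed frame's +x face.

A is a bed frame. B is a ladder. The ladder is on the floor beside the bed frame on its +x side. The gap between the ladder and the bed frame is 340 mm.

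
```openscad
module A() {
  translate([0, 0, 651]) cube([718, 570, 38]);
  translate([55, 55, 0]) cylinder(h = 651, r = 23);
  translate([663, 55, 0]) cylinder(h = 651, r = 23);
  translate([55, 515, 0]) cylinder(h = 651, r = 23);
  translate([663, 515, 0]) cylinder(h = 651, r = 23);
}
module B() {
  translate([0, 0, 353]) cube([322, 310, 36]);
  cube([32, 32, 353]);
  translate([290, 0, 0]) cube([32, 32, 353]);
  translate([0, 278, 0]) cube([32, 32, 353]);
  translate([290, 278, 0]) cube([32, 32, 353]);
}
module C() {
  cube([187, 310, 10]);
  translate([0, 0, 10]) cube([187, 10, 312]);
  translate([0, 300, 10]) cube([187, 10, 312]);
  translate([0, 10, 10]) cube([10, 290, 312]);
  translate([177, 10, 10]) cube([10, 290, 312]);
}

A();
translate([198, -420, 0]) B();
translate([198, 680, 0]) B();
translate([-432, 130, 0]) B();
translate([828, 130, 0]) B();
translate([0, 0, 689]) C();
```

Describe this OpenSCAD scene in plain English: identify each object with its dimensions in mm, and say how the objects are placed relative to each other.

A is a rectangular dining table. The top is 718×570×38 mm with its upper surface at z = 689 mm. It stands on four round legs of 46 mm diameter, each leg's bounding box inset 32 mm from the nearest pair of top edges, running from the floor to the underside of the top.

B is a four-legged stool. The seat is 322×310 mm, 36 mm thick, top at z = 389 mm. It stands on four square legs, each 32×32 mm in cross-section, from z = 0 to the seat underside, each flush with a corner of the seat.

C is an open storage box with external size 187×310×322 mm and wall thickness 10 mm (the base is also 10 mm thick). The base covers the whole footprint; the four walls stand on the base, with the y-facing walls full-width and the x-facing walls fitting between their inner faces.

Four stools sit around the table at the −y, +y, −x, +x sides. The open box is on top of the table.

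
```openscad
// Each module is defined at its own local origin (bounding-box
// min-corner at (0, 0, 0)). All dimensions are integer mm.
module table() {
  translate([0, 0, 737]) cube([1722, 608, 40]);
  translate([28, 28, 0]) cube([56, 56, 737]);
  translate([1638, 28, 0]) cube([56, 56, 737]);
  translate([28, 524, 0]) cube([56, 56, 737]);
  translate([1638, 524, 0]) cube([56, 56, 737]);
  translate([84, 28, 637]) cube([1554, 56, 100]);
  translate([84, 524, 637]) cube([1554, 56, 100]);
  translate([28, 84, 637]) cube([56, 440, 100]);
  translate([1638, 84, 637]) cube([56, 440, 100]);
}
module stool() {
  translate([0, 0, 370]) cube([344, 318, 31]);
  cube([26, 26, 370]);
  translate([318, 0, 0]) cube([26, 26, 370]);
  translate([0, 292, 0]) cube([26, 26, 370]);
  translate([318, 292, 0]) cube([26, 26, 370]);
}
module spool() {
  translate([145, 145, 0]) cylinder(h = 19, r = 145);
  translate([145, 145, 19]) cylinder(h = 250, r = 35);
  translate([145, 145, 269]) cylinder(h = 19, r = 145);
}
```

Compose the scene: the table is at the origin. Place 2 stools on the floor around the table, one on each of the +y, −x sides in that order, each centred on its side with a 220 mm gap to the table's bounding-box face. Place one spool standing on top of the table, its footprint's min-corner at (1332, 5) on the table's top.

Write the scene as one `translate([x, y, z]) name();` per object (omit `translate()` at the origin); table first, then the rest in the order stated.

table();
translate([689, 828, 0]) stool();
translate([-564, 145, 0]) stool();
translate([1332, 5, 777]) spool();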